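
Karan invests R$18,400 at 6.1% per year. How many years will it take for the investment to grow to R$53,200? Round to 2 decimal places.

(1+i)^n = 53200/18400 = 2.89130, so n = ln 2.89130 / ln 1.061 = 17.9307 years

17.93 years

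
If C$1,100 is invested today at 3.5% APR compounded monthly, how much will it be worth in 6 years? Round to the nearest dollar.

C$1,357

i = 0.035/12 = 0.00291667 per month; n = 6·12 = 72.
FV = 1,100 × (1 + 0.00291667)^72 = 1,356.6311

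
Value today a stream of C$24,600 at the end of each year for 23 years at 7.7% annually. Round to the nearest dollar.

PV = 24600 × [1 − (1+0.077)^(−23)] / 0.077 = 24600 × 10.628990 = 261,473.1454

C$261,473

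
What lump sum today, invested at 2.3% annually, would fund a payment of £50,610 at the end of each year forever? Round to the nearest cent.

PV = C/r = 50610/0.023 = 2,200,434.7826

£2,200,434.78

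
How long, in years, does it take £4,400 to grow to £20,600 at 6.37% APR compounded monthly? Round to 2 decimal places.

24.30 years

Periodic rate i = 0.0637/12 = 0.00530833.
(1+i)^n = 20600/4400 = 4.68182, so n = ln 4.68182 / ln 1.00531 = 291.5755 months
= 291.5755/12 years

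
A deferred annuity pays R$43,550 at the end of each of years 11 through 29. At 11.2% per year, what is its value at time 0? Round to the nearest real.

R$116,605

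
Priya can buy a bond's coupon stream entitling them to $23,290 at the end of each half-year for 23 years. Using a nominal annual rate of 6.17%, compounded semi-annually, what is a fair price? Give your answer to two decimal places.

Periodic rate i = 0.0617/2 = 0.03085; n = 23 × 2 = 46 periods.
Annuity factor a(46|0.03085) = 24.402689; PV = 23290 × 24.402689 = 568,338.6255

$568,338.63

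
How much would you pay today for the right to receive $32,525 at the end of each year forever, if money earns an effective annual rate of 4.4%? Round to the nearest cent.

PV = PMT / i = 32525 / 0.044 = 739,204.5455

$739,204.55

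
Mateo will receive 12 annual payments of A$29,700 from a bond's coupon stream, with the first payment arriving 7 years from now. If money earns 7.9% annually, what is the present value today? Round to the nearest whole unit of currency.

PV at t=6 (ordinary 12-year annuity): 29700 × a(12|0.079) = 29700 × 7.575281 = 224,985.8443
PV₀ = 224,985.8443 / (1+0.079)^6 = 224,985.8443 / 1.578079 = 142,569.4669

A$142,569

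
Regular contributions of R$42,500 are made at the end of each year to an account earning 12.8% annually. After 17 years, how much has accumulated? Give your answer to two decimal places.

FV = PMT · [(1+i)^n − 1] / i = 42500 · 52.727822 = 2,240,932.4221

R$2,240,932.42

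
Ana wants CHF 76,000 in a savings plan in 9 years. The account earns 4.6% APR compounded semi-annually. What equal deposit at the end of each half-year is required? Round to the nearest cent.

CHF 3,456.05

i = 0.046/2 = 0.023 per half-year; n = 9·2 = 18.
FV-annuity factor = 21.990417; PMT = 76000 / 21.990417 = 3,456.0509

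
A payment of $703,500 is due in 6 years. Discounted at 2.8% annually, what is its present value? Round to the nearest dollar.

$596,081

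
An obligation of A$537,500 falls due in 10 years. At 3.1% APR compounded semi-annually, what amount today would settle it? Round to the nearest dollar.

A$395,166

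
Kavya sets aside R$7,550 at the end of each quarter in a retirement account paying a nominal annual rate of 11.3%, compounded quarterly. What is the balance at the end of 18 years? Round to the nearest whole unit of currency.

R$1,719,004

i = 0.113/4 = 0.02825 per quarter; n = 18·4 = 72.
FV = 7550 × [(1+0.02825)^72 − 1] / 0.02825 = 7550 × 227.682632 = 1,719,003.8742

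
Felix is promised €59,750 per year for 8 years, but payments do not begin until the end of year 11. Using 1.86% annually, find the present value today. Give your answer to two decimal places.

Value one period before first payment (t=10): 59750 × [1 − (1+0.0186)^(−8)] / 0.0186 = 59750 × 7.369883 = 440,350.4978
PV₀ = 440,350.4978 / (1+0.0186)^10 = 440,350.4978 / 1.202366 = 366,236.6250

€366,236.63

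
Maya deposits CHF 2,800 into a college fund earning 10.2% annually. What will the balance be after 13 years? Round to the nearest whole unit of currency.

2,800 × (1+0.102)^13 = 2,800 × 3.534766 = 9,897.3462

CHF 9,897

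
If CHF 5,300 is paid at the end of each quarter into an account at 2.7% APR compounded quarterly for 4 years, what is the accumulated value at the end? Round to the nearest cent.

CHF 89,231.24

i = 0.027/4 = 0.00675 per quarter; n = 4·4 = 16.
FV = 5300 × [(1+0.00675)^16 − 1] / 0.00675 = 5300 × 16.836084 = 89,231.2448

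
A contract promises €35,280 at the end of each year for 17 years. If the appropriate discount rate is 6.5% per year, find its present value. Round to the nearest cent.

€356,701.15

Annuity factor a(17|0.065) = 10.110577; PV = 35280 × 10.110577 = 356,701.1459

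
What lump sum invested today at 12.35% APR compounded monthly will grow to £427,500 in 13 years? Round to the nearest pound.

i = 0.1235/12 = 0.0102917 per month; n = 13·12 = 156.
PV = 427,500 / (1 + 0.0102917)^156 = 427,500 / 4.939651 = 86,544.5815

£86,545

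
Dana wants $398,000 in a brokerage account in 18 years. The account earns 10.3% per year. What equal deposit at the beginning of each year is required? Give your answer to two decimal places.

FV-annuity factor × (1+i) = 51.822570; PMT = 398000 / 51.822570 = 7,680.0514

$7,680.05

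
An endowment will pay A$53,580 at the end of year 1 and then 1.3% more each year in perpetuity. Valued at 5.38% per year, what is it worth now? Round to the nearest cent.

PV = D₁/(r − g) = 53580/(0.0538 − 0.013) = 1,313,235.2941

A$1,313,235.29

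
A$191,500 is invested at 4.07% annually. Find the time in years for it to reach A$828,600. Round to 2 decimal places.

n = ln(828600/191500) / ln(1+0.0407) = ln(4.32689) / 0.039894 = 36.7189 years

36.72 years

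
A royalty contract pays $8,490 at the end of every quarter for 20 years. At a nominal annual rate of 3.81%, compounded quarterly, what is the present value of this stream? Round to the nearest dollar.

i = 0.0381/4 = 0.009525 per quarter; n = 20·4 = 80.
PV = PMT · [1 − (1+i)^(−n)] / i = 8490 · 55.809116 = 473,819.3947

$473,819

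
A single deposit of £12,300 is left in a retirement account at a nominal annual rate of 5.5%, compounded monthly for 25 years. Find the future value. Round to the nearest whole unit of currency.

Periodic rate i = 0.055/12 = 0.00458333; n = 25 × 12 = 300 periods.
FV = 12,300 × (1 + 0.00458333)^300 = 48,494.8601

£48,495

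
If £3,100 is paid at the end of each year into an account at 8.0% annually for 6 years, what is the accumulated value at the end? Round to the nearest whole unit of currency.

£22,741

FV = 3100 × [(1+0.08)^6 − 1] / 0.08 = 3100 × 7.335929 = 22,741.3800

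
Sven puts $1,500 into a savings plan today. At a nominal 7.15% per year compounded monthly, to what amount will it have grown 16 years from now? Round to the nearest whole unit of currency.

Periodic rate i = 0.0715/12 = 0.00595833; n = 16 × 12 = 192 periods.
1,500 × (1+0.00595833)^192 = 1,500 × 3.128662 = 4,692.9924

$4,693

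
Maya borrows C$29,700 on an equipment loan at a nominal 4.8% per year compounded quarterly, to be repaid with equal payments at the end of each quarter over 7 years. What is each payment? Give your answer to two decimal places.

Periodic rate i = 0.048/4 = 0.012; n = 7 × 4 = 28 periods.
PMT = 29700 / ( [1 − (1+0.012)^(−28)] / 0.012 ) = 29700 / 23.662184 = 1,255.1673

C$1,255.17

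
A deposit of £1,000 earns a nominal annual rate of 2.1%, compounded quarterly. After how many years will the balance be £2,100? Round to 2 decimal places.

35.42 years

Periodic rate i = 0.021/4 = 0.00525.
n = ln(2100/1000) / ln(1+0.00525) = ln(2.10000) / 0.005236 = 141.6920 quarters
= 141.6920/4 years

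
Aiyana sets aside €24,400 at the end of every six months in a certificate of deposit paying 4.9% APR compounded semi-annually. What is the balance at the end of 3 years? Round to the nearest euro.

With 2 periods per year: i = 0.0245, n = 6.
FV = PMT · [(1+i)^n − 1] / i = 24400 · 6.379728 = 155,665.3574

€155,665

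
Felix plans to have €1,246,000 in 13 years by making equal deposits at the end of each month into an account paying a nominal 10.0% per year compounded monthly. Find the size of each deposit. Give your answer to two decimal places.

i = 0.1/12 = 0.00833333 per month; n = 13·12 = 156.
PMT = 1.246e+06 / ( [(1+0.00833333)^156 − 1] / 0.00833333 ) = 1.246e+06 / 317.950102 = 3,918.8539

€3,918.85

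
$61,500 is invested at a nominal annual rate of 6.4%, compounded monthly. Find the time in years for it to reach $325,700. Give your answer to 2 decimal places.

Periodic rate i = 0.064/12 = 0.00533333.
n = ln(325700/61500) / ln(1+0.00533333) = ln(5.29593) / 0.005319 = 313.3839 months
= 313.3839/12 years

26.12 years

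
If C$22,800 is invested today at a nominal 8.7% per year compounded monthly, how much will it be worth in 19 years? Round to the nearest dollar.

C$118,368

i = 0.087/12 = 0.00725 per month; n = 19·12 = 228.
FV = 22,800 × (1 + 0.00725)^228 = 118,367.8580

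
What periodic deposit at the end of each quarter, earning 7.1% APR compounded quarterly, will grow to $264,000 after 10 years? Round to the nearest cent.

Periodic rate i = 0.071/4 = 0.01775; n = 10 × 4 = 40 periods.
PMT = 264000 / ( [(1+0.01775)^40 − 1] / 0.01775 ) = 264000 / 57.541612 = 4,587.9841

$4,587.98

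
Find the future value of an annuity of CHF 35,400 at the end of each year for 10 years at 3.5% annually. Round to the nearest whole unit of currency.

CHF 415,291

Accumulation factor s(10|0.035) = 11.731393; FV = 35400 × 11.731393 = 415,291.3179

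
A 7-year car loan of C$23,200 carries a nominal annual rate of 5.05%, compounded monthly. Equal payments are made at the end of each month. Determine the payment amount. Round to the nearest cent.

i = 0.0505/12 = 0.00420833 per month; n = 7·12 = 84.
PMT = 23200 / ( [1 − (1+0.00420833)^(−84)] / 0.00420833 ) = 23200 / 70.634363 = 328.4520

C$328.45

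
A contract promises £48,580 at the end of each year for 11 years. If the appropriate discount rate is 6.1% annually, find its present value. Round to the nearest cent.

PV = 48580 × [1 − (1+0.061)^(−11)] / 0.061 = 48580 × 7.846694 = 381,192.3836

£381,192.38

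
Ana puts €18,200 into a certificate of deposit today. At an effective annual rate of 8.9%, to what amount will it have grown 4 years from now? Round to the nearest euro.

€25,597

FV = PV·(1+i)^n = 18,200 × 1.406409 = 25,596.6369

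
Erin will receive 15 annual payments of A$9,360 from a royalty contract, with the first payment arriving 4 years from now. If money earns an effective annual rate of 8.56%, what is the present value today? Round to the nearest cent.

A$60,534.54

PV at t=3 (ordinary 15-year annuity): 9360 × a(15|0.0856) = 9360 × 8.274407 = 77,448.4473
Discount back 3 years: 77,448.4473 × (1+0.0856)^(−3) = 77,448.4473 × 0.781611 = 60,534.5351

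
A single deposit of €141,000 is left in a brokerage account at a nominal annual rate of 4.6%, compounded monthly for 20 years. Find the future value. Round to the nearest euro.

Periodic rate i = 0.046/12 = 0.00383333; n = 20 × 12 = 240 periods.
FV = 141,000 × (1 + 0.00383333)^240 = 353,188.1969

€353,188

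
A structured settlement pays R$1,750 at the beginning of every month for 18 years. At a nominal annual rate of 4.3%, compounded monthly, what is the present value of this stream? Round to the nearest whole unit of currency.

R$263,782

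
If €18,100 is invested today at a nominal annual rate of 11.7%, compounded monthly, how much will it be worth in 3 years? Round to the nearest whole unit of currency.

Periodic rate i = 0.117/12 = 0.00975; n = 3 × 12 = 36 periods.
18,100 × (1+0.00975)^36 = 18,100 × 1.418074 = 25,667.1472

€25,667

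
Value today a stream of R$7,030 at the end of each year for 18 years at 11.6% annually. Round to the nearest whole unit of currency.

R$52,198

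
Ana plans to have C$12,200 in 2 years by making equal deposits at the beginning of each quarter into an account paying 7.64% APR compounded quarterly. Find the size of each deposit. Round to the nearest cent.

C$1,399.22

Periodic rate i = 0.0764/4 = 0.0191; n = 2 × 4 = 8 periods.
FV-annuity factor × (1+i) = 8.719139; PMT = 12200 / 8.719139 = 1,399.2207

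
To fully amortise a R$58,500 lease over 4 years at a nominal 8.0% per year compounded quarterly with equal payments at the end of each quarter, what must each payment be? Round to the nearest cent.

Periodic rate i = 0.08/4 = 0.02; n = 4 × 4 = 16 periods.
PMT = 58500 / ( [1 − (1+0.02)^(−16)] / 0.02 ) = 58500 / 13.577709 = 4,308.5324

R$4,308.53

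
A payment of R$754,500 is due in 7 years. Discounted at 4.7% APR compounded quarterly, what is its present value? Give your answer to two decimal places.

R$544,013.00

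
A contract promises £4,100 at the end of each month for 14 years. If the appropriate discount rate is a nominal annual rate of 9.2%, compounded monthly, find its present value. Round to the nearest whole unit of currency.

With 12 periods per year: i = 0.00766667, n = 168.
Annuity factor a(168|0.00766667) = 94.280855; PV = 4100 × 94.280855 = 386,551.5049

£386,552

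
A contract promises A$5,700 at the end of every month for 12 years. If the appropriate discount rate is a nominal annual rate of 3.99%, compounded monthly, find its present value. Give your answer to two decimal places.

A$651,396.64

i = 0.0399/12 = 0.003325 per month; n = 12·12 = 144.
PV = 5700 × [1 − (1+0.003325)^(−144)] / 0.003325 = 5700 × 114.280112 = 651,396.6365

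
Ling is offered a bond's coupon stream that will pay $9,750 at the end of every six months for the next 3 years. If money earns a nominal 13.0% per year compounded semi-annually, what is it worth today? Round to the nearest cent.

$47,199.88

With 2 periods per year: i = 0.065, n = 6.
PV = 9750 × [1 − (1+0.065)^(−6)] / 0.065 = 9750 × 4.841014 = 47,199.8822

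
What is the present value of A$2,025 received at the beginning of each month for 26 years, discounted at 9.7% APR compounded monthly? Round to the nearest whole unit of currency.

A$232,055

With 12 periods per year: i = 0.00808333, n = 312.
PV = 2025 × [1 − (1+0.00808333)^(−312)] / 0.00808333 × (1+i) = 2025 × 114.595118 = 232,055.1144
(annuity-due: payments at period start, so ×(1+i).)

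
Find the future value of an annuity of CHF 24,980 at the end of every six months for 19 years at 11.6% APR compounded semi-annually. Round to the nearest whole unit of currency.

CHF 3,238,920

Periodic rate i = 0.116/2 = 0.058; n = 19 × 2 = 38 periods.
FV = PMT · [(1+i)^n − 1] / i = 24980 · 129.660509 = 3,238,919.5204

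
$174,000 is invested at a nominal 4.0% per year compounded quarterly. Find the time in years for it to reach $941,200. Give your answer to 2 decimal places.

42.41 years

Periodic rate i = 0.04/4 = 0.01.
n = ln(941200/174000) / ln(1+0.01) = ln(5.40920) / 0.009950 = 169.6527 quarters
= 169.6527/4 years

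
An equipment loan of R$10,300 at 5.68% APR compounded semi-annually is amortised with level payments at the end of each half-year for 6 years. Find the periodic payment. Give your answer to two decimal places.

R$1,024.90

i = 0.0568/2 = 0.0284 per half-year; n = 6·2 = 12.
PMT = 10300 / ( [1 − (1+0.0284)^(−12)] / 0.0284 ) = 10300 / 10.049749 = 1,024.9012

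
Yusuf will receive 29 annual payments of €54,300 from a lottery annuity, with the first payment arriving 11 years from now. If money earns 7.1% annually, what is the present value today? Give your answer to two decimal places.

Value one period before first payment (t=10): 54300 × [1 − (1+0.071)^(−29)] / 0.071 = 54300 × 12.157661 = 660,160.9967
Discount back 10 years: 660,160.9967 × (1+0.071)^(−10) = 660,160.9967 × 0.503623 = 332,472.0595

€332,472.06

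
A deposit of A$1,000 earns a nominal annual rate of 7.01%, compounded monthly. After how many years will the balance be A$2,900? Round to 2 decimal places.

15.23 years

Periodic rate i = 0.0701/12 = 0.00584167.
n = ln(2900/1000) / ln(1+0.00584167) = ln(2.90000) / 0.005825 = 182.7933 months
= 182.7933/12 years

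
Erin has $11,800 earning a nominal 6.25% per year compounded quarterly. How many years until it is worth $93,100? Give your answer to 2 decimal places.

33.31 years

Periodic rate i = 0.0625/4 = 0.015625.
(1+i)^n = 93100/11800 = 7.88983, so n = ln 7.88983 / ln 1.01562 = 133.2269 quarters
= 133.2269/4 years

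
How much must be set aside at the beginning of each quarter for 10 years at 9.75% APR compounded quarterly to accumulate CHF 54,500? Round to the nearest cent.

CHF 800.34

With 4 periods per year: i = 0.024375, n = 40.
PMT = 54500 / ( [(1+0.024375)^40 − 1] / 0.024375 × (1+i) ) = 54500 / 68.096129 = 800.3392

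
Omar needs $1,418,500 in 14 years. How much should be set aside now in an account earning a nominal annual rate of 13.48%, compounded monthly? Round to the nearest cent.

Periodic rate i = 0.1348/12 = 0.0112333; n = 14 × 12 = 168 periods.
PV = FV·(1+i)^(−n) = 1,418,500 × 0.153098 = 217,169.0994

$217,169.10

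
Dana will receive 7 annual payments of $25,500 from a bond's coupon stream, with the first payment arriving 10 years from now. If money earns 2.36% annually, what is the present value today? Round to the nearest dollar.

PV at t=9 (ordinary 7-year annuity): 25500 × a(7|0.0236) = 25500 × 6.383361 = 162,775.7101
PV₀ = 162,775.7101 / (1+0.0236)^9 = 162,775.7101 / 1.233595 = 131,952.3423

$131,952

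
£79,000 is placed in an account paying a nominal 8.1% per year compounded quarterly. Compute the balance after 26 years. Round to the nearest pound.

Periodic rate i = 0.081/4 = 0.02025; n = 26 × 4 = 104 periods.
FV = PV·(1+i)^n = 79,000 × 8.044272 = 635,497.5047

£635,498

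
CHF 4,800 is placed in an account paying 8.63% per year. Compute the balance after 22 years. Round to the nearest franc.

FV = 4,800 × (1 + 0.0863)^22 = 29,657.6262

CHF 29,658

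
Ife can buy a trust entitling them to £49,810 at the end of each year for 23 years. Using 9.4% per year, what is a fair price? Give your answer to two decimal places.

£462,783.15

PV = PMT · [1 − (1+i)^(−n)] / i = 49810 · 9.290969 = 462,783.1467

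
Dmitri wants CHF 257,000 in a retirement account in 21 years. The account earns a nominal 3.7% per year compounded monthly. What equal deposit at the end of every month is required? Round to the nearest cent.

CHF 675.93

With 12 periods per year: i = 0.00308333, n = 252.
PMT = 257000 / ( [(1+0.00308333)^252 − 1] / 0.00308333 ) = 257000 / 380.218135 = 675.9278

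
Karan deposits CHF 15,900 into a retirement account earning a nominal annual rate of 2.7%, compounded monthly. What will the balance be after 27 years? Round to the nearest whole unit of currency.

i = 0.027/12 = 0.00225 per month; n = 27·12 = 324.
FV = 15,900 × (1 + 0.00225)^324 = 32,933.8239

CHF 32,934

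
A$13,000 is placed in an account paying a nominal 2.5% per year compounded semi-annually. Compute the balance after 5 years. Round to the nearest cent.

A$14,719.52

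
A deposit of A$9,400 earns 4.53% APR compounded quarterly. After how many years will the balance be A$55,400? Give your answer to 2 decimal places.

39.38 years

Periodic rate i = 0.0453/4 = 0.011325.
(1+i)^n = 55400/9400 = 5.89362, so n = ln 5.89362 / ln 1.01133 = 157.5184 quarters
= 157.5184/4 years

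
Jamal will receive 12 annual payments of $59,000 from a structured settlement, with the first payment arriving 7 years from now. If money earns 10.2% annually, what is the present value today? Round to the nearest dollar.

PV at t=6 (ordinary 12-year annuity): 59000 × a(12|0.102) = 59000 × 6.747448 = 398,099.4114
PV₀ = 398,099.4114 / (1+0.102)^6 = 398,099.4114 / 1.790975 = 222,280.8088

$222,281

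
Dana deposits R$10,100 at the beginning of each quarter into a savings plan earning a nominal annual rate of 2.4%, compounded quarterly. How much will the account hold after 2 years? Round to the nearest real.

R$83,012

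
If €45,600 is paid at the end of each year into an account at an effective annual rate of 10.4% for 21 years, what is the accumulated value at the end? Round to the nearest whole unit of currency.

FV = 45600 × [(1+0.104)^21 − 1] / 0.104 = 45600 × 67.176832 = 3,063,263.5249

€3,063,264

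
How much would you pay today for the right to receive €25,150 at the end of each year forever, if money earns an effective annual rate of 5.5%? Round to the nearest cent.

€457,272.73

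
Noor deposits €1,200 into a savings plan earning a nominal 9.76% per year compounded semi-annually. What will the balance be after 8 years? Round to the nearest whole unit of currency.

With 2 periods per year: i = 0.0488, n = 16.
FV = 1,200 × (1 + 0.0488)^16 = 2,571.9594

€2,572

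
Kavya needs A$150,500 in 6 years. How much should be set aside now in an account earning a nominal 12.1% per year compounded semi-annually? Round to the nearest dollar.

A$74,372

With 2 periods per year: i = 0.0605, n = 12.
PV = FV·(1+i)^(−n) = 150,500 × 0.494165 = 74,371.8228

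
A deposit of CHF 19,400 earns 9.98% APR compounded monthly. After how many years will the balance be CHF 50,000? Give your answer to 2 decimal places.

9.53 years

Periodic rate i = 0.0998/12 = 0.00831667.
(1+i)^n = 50000/19400 = 2.57732, so n = ln 2.57732 / ln 1.00832 = 114.3104 months
= 114.3104/12 years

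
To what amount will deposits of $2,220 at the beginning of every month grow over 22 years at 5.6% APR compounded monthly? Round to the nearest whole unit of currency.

i = 0.056/12 = 0.00466667 per month; n = 22·12 = 264.
Accumulation factor s(264|0.00466667) × (1+i) = 520.618742; FV = 2220 × 520.618742 = 1,155,773.6067
(Beginning-of-period payments → annuity-due factor ×(1+i).)

$1,155,774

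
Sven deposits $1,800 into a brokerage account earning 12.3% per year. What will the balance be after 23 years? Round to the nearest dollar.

$25,942

FV = 1,800 × (1 + 0.123)^23 = 25,942.2057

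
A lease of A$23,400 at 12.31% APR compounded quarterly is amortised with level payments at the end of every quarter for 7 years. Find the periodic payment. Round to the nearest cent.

A$1,258.91

Periodic rate i = 0.1231/4 = 0.030775; n = 7 × 4 = 28 periods.
PMT = 23400 / ( [1 − (1+0.030775)^(−28)] / 0.030775 ) = 23400 / 18.587550 = 1,258.9072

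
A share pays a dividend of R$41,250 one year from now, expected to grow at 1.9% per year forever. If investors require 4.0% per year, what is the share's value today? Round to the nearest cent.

PV = D₁/(r − g) = 41250/(0.04 − 0.019) = 1,964,285.7143

R$1,964,285.71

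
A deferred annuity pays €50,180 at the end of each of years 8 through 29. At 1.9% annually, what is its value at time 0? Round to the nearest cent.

€784,915.30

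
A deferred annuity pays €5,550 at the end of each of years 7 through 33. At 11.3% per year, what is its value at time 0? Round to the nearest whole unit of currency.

PV at t=6 (ordinary 27-year annuity): 5550 × a(27|0.113) = 5550 × 8.358025 = 46,387.0396
PV₀ = 46,387.0396 / (1+0.113)^6 = 46,387.0396 / 1.900951 = 24,402.0140

€24,402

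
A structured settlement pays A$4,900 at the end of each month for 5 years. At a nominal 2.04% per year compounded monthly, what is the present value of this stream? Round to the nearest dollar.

A$279,278

i = 0.0204/12 = 0.0017 per month; n = 5·12 = 60.
PV = 4900 × [1 − (1+0.0017)^(−60)] / 0.0017 = 4900 × 56.995436 = 279,277.6355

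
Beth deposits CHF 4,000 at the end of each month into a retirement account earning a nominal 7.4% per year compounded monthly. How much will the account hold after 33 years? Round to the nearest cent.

Periodic rate i = 0.074/12 = 0.00616667; n = 33 × 12 = 396 periods.
Accumulation factor s(396|0.00616667) = 1688.128736; FV = 4000 × 1688.128736 = 6,752,514.9422

CHF 6,752,514.94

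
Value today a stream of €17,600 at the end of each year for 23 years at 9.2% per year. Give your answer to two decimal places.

€166,034.41

Annuity factor a(23|0.092) = 9.433773; PV = 17600 × 9.433773 = 166,034.4109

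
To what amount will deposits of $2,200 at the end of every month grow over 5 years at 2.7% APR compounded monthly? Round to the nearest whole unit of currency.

$141,155

With 12 periods per year: i = 0.00225, n = 60.
Accumulation factor s(60|0.00225) = 64.161436; FV = 2200 × 64.161436 = 141,155.1595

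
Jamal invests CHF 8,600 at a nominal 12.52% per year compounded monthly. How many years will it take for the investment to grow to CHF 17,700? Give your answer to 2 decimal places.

Periodic rate i = 0.1252/12 = 0.0104333.
n = ln(17700/8600) / ln(1+0.0104333) = ln(2.05814) / 0.010379 = 69.5426 months
= 69.5426/12 years

5.80 years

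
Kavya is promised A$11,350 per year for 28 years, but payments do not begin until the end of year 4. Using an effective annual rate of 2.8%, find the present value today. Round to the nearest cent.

A$200,921.37

Value one period before first payment (t=3): 11350 × [1 − (1+0.028)^(−28)] / 0.028 = 11350 × 19.231343 = 218,275.7392
PV₀ = 218,275.7392 / (1+0.028)^3 = 218,275.7392 / 1.086374 = 200,921.3667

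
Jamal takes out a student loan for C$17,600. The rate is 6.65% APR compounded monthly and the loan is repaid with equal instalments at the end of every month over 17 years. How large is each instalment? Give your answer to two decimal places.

C$144.25

With 12 periods per year: i = 0.00554167, n = 204.
PMT = 17600 / ( [1 − (1+0.00554167)^(−204)] / 0.00554167 ) = 17600 / 122.006435 = 144.2547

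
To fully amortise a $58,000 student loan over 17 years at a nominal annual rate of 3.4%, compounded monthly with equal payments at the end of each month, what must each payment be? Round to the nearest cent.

Periodic rate i = 0.034/12 = 0.00283333; n = 17 × 12 = 204 periods.
PMT = 58000 / ( [1 − (1+0.00283333)^(−204)] / 0.00283333 ) = 58000 / 154.772475 = 374.7436

$374.74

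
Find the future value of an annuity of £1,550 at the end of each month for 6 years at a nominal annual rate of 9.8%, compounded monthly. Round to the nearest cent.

£151,094.60

With 12 periods per year: i = 0.00816667, n = 72.
FV = 1550 × [(1+0.00816667)^72 − 1] / 0.00816667 = 1550 × 97.480389 = 151,094.6029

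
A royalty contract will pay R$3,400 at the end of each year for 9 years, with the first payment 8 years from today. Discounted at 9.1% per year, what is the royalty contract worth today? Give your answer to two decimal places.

R$11,034.41

Value one period before first payment (t=7): 3400 × [1 − (1+0.091)^(−9)] / 0.091 = 3400 × 5.970951 = 20,301.2333
PV₀ = 20,301.2333 / (1+0.091)^7 = 20,301.2333 / 1.839811 = 11,034.4113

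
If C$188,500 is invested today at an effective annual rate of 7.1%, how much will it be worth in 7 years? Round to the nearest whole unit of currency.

FV = PV·(1+i)^n = 188,500 × 1.616316 = 304,675.5827

C$304,676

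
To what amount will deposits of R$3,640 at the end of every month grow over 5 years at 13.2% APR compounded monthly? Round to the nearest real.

i = 0.132/12 = 0.011 per month; n = 5·12 = 60.
Accumulation factor s(60|0.011) = 84.348424; FV = 3640 × 84.348424 = 307,028.2649

R$307,028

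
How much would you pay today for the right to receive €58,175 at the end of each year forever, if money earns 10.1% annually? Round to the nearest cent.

€575,990.10

PV = PMT / i = 58175 / 0.101 = 575,990.0990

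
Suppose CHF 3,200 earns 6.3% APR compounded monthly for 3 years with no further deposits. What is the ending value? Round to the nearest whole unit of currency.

Periodic rate i = 0.063/12 = 0.00525; n = 3 × 12 = 36 periods.
FV = PV·(1+i)^n = 3,200 × 1.207444 = 3,863.8203

CHF 3,864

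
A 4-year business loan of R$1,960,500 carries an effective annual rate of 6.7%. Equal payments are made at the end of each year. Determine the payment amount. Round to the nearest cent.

Annuity-PV factor = 3.410278; PMT = 1.9605e+06 / 3.410278 = 574,879.7712

R$574,879.77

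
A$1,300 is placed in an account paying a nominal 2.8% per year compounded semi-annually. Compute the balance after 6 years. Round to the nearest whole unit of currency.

With 2 periods per year: i = 0.014, n = 12.
FV = 1,300 × (1 + 0.014)^12 = 1,536.0269

A$1,536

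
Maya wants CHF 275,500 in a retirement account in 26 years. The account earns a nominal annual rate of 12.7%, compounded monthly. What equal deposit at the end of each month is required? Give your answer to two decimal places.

i = 0.127/12 = 0.0105833 per month; n = 26·12 = 312.
PMT = 275500 / ( [(1+0.0105833)^312 − 1] / 0.0105833 ) = 275500 / 2428.310288 = 113.4534

CHF 113.45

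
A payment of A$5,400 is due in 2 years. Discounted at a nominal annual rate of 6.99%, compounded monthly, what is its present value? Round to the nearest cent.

Periodic rate i = 0.0699/12 = 0.005825; n = 2 × 12 = 24 periods.
PV = 5,400 / (1 + 0.005825)^24 = 5,400 / 1.149577 = 4,697.3783

A$4,697.38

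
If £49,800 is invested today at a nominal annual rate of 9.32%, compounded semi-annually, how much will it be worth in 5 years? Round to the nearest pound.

Periodic rate i = 0.0932/2 = 0.0466; n = 5 × 2 = 10 periods.
FV = PV·(1+i)^n = 49,800 × 1.576911 = 78,530.1897

£78,530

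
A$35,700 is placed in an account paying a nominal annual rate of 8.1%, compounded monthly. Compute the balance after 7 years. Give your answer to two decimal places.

A$62,818.25

Periodic rate i = 0.081/12 = 0.00675; n = 7 × 12 = 84 periods.
FV = 35,700 × (1 + 0.00675)^84 = 62,818.2497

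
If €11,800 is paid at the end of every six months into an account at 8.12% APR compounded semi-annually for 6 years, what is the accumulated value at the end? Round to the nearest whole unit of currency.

€177,916

With 2 periods per year: i = 0.0406, n = 12.
FV = PMT · [(1+i)^n − 1] / i = 11800 · 15.077624 = 177,915.9608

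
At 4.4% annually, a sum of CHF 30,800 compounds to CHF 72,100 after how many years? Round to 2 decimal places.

19.75 years

(1+i)^n = 72100/30800 = 2.34091, so n = ln 2.34091 / ln 1.044 = 19.7527 years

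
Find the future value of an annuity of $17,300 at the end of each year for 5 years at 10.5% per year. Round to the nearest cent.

Accumulation factor s(5|0.105) = 6.166160; FV = 17300 × 6.166160 = 106,674.5624

$106,674.56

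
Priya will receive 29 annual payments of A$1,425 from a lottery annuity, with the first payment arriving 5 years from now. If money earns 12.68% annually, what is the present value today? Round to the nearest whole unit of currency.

Value one period before first payment (t=4): 1425 × [1 − (1+0.1268)^(−29)] / 0.1268 = 1425 × 7.639079 = 10,885.6881
PV₀ = 10,885.6881 / (1+0.1268)^4 = 10,885.6881 / 1.612083 = 6,752.5612

A$6,753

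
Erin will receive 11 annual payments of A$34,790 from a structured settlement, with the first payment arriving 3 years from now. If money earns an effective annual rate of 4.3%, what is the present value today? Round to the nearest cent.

A$275,685.98

Value one period before first payment (t=2): 34790 × [1 − (1+0.043)^(−11)] / 0.043 = 34790 × 8.620429 = 299,904.7230
PV₀ = 299,904.7230 / (1+0.043)^2 = 299,904.7230 / 1.087849 = 275,685.9850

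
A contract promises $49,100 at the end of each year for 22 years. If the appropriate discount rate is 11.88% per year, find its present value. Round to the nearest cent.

$378,328.43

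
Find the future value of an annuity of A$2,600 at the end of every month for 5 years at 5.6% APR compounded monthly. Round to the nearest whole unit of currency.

With 12 periods per year: i = 0.00466667, n = 60.
FV = PMT · [(1+i)^n − 1] / i = 2600 · 69.057499 = 179,549.4971

A$179,549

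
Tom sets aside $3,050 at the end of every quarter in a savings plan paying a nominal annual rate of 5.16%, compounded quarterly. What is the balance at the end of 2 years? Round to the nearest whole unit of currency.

$25,531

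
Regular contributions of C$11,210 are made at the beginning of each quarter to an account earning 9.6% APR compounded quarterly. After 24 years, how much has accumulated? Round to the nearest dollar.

C$4,182,825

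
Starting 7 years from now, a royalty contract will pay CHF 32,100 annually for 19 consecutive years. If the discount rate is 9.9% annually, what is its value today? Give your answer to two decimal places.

CHF 153,413.38

Value one period before first payment (t=6): 32100 × [1 − (1+0.099)^(−19)] / 0.099 = 32100 × 8.420626 = 270,302.0840
PV₀ = 270,302.0840 / (1+0.099)^6 = 270,302.0840 / 1.761920 = 153,413.3804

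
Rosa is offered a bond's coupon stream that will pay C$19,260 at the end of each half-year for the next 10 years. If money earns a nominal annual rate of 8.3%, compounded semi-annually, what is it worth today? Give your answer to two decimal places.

C$258,307.13

With 2 periods per year: i = 0.0415, n = 20.
PV = PMT · [1 − (1+i)^(−n)] / i = 19260 · 13.411585 = 258,307.1280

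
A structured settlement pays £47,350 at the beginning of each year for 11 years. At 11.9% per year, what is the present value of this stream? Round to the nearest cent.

£315,986.78

PV = PMT · [1 − (1+i)^(−n)] / i × (1+i) = 47350 · 6.673427 = 315,986.7771
(annuity-due: payments at period start, so ×(1+i).)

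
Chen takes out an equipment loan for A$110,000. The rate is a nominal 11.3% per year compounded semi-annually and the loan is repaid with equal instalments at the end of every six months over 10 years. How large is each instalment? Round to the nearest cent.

A$9,319.62

i = 0.113/2 = 0.0565 per half-year; n = 10·2 = 20.
PMT = 110000 / ( [1 − (1+0.0565)^(−20)] / 0.0565 ) = 110000 / 11.803060 = 9,319.6171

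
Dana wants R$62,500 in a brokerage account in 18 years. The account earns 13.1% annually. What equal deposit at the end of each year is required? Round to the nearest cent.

FV-annuity factor = 62.359571; PMT = 62500 / 62.359571 = 1,002.2519

R$1,002.25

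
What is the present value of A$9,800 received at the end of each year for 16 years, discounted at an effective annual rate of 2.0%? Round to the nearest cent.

A$133,061.55

Annuity factor a(16|0.02) = 13.577709; PV = 9800 × 13.577709 = 133,061.5513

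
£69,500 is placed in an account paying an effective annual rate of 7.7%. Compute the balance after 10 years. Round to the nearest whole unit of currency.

FV = 69,500 × (1 + 0.077)^10 = 145,929.0777

£145,929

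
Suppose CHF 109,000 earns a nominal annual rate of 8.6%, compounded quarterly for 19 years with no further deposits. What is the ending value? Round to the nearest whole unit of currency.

CHF 548,963

i = 0.086/4 = 0.0215 per quarter; n = 19·4 = 76.
FV = PV·(1+i)^n = 109,000 × 5.036353 = 548,962.5165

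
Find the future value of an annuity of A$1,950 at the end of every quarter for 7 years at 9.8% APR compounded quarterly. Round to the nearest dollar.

With 4 periods per year: i = 0.0245, n = 28.
Accumulation factor s(28|0.0245) = 39.567536; FV = 1950 × 39.567536 = 77,156.6958

A$77,157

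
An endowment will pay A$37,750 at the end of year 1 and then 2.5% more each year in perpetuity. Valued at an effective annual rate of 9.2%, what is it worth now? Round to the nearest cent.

A$563,432.84

PV = PMT / (i − g) = 37750 / (0.092 − 0.025) = 37750 / 0.067000 = 563,432.8358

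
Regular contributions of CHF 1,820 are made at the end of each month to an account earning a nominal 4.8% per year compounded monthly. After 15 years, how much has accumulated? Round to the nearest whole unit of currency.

CHF 478,426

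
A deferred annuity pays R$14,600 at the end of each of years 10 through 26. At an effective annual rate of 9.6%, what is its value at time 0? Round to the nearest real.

R$52,620

PV at t=9 (ordinary 17-year annuity): 14600 × a(17|0.096) = 14600 × 8.224117 = 120,072.1151
Discount back 9 years: 120,072.1151 × (1+0.096)^(−9) = 120,072.1151 × 0.438233 = 52,619.5553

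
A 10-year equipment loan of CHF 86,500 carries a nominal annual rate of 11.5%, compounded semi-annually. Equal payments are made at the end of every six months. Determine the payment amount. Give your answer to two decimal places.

i = 0.115/2 = 0.0575 per half-year; n = 10·2 = 20.
PMT = 86500 / ( [1 − (1+0.0575)^(−20)] / 0.0575 ) = 86500 / 11.706381 = 7,389.1326

CHF 7,389.13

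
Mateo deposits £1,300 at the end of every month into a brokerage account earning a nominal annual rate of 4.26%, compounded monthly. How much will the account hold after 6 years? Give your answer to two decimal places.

With 12 periods per year: i = 0.00355, n = 72.
Accumulation factor s(72|0.00355) = 81.873753; FV = 1300 × 81.873753 = 106,435.8793

£106,435.88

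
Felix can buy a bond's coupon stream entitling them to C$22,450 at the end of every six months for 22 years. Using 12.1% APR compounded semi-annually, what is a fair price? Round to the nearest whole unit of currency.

With 2 periods per year: i = 0.0605, n = 44.
PV = PMT · [1 − (1+i)^(−n)] / i = 22450 · 15.282188 = 343,085.1235

C$343,085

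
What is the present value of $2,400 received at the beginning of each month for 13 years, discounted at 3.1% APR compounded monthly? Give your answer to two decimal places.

With 12 periods per year: i = 0.00258333, n = 156.
PV = 2400 × [1 − (1+0.00258333)^(−156)] / 0.00258333 × (1+i) = 2400 × 128.592189 = 308,621.2526
Payments are at the start of each period, so multiply by (1+i).

$308,621.25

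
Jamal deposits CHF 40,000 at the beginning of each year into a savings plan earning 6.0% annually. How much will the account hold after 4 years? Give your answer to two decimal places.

CHF 185,483.72

FV = 40000 × [(1+0.06)^4 − 1] / 0.06 × (1+i) = 40000 × 4.637093 = 185,483.7184
Payments are at the start of each period, so multiply by (1+i).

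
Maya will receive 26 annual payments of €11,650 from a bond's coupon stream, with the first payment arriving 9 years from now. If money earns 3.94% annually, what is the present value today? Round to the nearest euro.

€137,581

PV at t=8 (ordinary 26-year annuity): 11650 × a(26|0.0394) = 11650 × 16.087768 = 187,422.4982
PV₀ = 187,422.4982 / (1+0.0394)^8 = 187,422.4982 / 1.362265 = 137,581.4944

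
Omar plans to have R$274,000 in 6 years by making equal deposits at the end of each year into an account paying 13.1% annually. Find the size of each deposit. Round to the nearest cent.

PMT = 274000 / ( [(1+0.131)^6 − 1] / 0.131 ) = 274000 / 8.343747 = 32,838.9633

R$32,838.96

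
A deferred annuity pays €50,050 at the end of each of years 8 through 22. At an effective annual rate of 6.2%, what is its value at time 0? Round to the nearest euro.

€314,917

PV at t=7 (ordinary 15-year annuity): 50050 × a(15|0.062) = 50050 × 9.586580 = 479,808.3311
Discount back 7 years: 479,808.3311 × (1+0.062)^(−7) = 479,808.3311 × 0.656339 = 314,917.0448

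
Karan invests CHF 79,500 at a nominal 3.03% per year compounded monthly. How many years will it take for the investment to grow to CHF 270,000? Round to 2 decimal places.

40.40 years

Periodic rate i = 0.0303/12 = 0.002525.
(1+i)^n = 270000/79500 = 3.39623, so n = ln 3.39623 / ln 1.00253 = 484.8348 months
= 484.8348/12 years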